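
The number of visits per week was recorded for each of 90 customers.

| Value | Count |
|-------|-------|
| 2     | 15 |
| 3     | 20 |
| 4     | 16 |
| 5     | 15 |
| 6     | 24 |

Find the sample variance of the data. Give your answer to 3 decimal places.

2.125

Values: 2, 3, 4, 5, 6
n = 90, Σfx = 373, mean = 4.1444
Σfx² = 1735
Σf(x − x̄)² = Σfx² − (Σfx)²/n = 1735 − 373²/90 = 189.1222
Sample variance = 189.1222 / 89 = 2.1250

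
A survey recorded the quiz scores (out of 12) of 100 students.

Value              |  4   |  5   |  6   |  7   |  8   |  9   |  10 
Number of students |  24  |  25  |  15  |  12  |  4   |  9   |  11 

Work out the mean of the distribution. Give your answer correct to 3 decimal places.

Values: 4, 5, 6, 7, 8, 9, 10
Σfx = 24×4 + 25×5 + 15×6 + 12×7 + 4×8 + 9×9 + 11×10 = 618
n = Σf = 100
Mean = 618 / 100 = 6.1800

6.180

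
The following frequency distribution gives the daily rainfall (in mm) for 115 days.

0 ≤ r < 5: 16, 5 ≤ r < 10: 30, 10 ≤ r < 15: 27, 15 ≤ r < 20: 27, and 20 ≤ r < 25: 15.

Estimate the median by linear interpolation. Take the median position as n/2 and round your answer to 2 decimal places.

12.13

Cumulative frequencies: 16, 46, 73, 100, 115
n = 115; position = n/2 = 57.5.
This falls in the class 10 ≤ r < 15: L = 10, F = 46, f = 27, h = 5.
Median ≈ 10 + ((57.5 − 46) / 27) × 5 = 12.1296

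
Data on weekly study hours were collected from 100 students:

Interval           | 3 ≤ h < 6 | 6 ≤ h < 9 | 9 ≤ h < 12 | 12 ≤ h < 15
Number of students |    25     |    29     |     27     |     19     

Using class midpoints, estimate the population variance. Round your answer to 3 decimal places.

10.080

Midpoints: 4.5, 7.5, 10.5, 13.5
n = 100, Σfm = 870, mean = 8.7000
Σfm² = 8577
Σf(m − x̄)² = Σfm² − (Σfm)²/n = 8577 − 870²/100 = 1008.0000
Population variance = 1008.0000 / 100 = 10.0800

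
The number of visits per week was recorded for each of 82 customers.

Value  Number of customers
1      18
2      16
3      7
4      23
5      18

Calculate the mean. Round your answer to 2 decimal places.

3.09

Values: 1, 2, 3, 4, 5
Σfx = 18×1 + 16×2 + 7×3 + 23×4 + 18×5 = 253
n = Σf = 82
Mean = 253 / 82 = 3.0854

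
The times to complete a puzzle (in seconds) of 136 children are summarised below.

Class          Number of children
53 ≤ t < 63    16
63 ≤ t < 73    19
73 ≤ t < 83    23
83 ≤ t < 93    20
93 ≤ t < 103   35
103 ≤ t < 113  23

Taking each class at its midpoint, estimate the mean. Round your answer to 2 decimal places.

Midpoints: 58, 68, 78, 88, 98, 108
Σfm = 16×58 + 19×68 + 23×78 + 20×88 + 35×98 + 23×108 = 11688
n = Σf = 136
Mean = 11688 / 136 = 85.9412

85.94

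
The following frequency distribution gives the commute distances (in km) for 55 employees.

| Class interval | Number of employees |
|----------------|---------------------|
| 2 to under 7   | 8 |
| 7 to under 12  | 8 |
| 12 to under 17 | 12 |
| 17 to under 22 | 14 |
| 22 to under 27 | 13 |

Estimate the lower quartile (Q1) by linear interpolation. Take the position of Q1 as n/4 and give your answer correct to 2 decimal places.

10.59

Cumulative frequencies: 8, 16, 28, 42, 55
n = 55; position = n/4 = 13.75.
This falls in the class 7 to under 12: L = 7, F = 8, f = 8, h = 5.
Lower quartile ≈ 7 + ((13.75 − 8) / 8) × 5 = 10.5938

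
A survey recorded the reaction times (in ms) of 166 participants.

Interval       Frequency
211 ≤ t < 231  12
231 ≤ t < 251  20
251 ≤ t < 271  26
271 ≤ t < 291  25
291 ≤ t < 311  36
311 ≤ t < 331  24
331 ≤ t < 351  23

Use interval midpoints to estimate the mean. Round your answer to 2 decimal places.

Midpoints: 221, 241, 261, 281, 301, 321, 341
Σfm = 12×221 + 20×241 + 26×261 + 25×281 + 36×301 + 24×321 + 23×341 = 47666
n = Σf = 166
Mean = 47666 / 166 = 287.1446

287.14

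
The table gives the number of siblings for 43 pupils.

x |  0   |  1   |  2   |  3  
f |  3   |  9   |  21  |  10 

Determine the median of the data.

2

Cumulative frequencies: 3, 12, 33, 43
n = 43, so the median is the value in position (n+1)/2 = 22.
Position 22 falls at value 2.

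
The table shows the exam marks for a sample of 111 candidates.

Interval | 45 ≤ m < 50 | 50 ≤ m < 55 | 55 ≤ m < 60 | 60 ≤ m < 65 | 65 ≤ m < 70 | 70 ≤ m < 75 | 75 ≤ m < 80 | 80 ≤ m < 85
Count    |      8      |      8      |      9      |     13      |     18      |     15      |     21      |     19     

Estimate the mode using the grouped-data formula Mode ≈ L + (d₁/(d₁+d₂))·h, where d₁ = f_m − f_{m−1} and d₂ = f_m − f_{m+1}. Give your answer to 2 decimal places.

Modal class: 75 ≤ m < 80 (highest frequency 21).
d₁ = 21 − 15 = 6, d₂ = 21 − 19 = 2
Mode ≈ 75 + (6/(6+2)) × 5 = 75 + 3.7500 = 78.7500

78.75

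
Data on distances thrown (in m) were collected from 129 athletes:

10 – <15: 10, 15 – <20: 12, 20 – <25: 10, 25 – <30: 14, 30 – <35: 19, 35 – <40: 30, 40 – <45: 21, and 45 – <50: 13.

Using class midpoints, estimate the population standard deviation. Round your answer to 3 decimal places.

Midpoints: 12.5, 17.5, 22.5, 27.5, 32.5, 37.5, 42.5, 47.5
n = 129, Σfm = 4197.5, mean = 32.5388
Σfm² = 150406.25
Σf(m − x̄)² = Σfm² − (Σfm)²/n = 150406.25 − 4197.5²/129 = 13824.8062
Population variance = 13824.8062 / 129 = 107.1690
Standard deviation = √107.1690 = 10.3522

10.352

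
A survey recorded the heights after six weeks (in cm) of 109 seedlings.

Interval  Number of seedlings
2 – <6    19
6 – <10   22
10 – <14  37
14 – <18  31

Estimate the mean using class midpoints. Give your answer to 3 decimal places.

10.936

Midpoints: 4, 8, 12, 16
Σfm = 19×4 + 22×8 + 37×12 + 31×16 = 1192
n = Σf = 109
Mean = 1192 / 109 = 10.9358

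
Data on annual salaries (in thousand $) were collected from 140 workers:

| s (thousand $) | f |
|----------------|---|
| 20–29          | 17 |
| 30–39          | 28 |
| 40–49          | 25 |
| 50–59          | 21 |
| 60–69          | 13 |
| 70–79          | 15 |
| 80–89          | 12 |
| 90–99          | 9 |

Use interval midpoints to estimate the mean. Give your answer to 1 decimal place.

53.3

Midpoints: 24.5, 34.5, 44.5, 54.5, 64.5, 74.5, 84.5, 94.5
Σfm = 17×24.5 + 28×34.5 + 25×44.5 + 21×54.5 + 13×64.5 + 15×74.5 + 12×84.5 + 9×94.5 = 7460
n = Σf = 140
Mean = 7460 / 140 = 53.2857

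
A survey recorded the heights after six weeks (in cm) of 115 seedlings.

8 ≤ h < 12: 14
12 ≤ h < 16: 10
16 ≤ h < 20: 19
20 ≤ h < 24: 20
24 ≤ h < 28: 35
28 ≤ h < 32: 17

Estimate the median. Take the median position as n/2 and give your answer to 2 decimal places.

22.90

Cumulative frequencies: 14, 24, 43, 63, 98, 115
n = 115; position = n/2 = 57.5.
This falls in the class 20 ≤ h < 24: L = 20, F = 43, f = 20, h = 4.
Median ≈ 20 + ((57.5 − 43) / 20) × 4 = 22.9000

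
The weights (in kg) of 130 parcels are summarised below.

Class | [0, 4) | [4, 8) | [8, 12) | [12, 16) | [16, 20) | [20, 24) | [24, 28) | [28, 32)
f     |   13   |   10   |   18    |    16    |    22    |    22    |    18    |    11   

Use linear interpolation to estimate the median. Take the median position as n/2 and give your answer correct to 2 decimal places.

17.45

Cumulative frequencies: 13, 23, 41, 57, 79, 101, 119, 130
n = 130; position = n/2 = 65.
This falls in the class [16, 20): L = 16, F = 57, f = 22, h = 4.
Median ≈ 16 + ((65 − 57) / 22) × 4 = 17.4545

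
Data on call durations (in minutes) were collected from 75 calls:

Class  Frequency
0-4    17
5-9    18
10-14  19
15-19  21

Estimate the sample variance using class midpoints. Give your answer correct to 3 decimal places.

Midpoints: 2, 7, 12, 17
n = 75, Σfm = 745, mean = 9.9333
Σfm² = 9755
Σf(m − x̄)² = Σfm² − (Σfm)²/n = 9755 − 745²/75 = 2354.6667
Sample variance = 2354.6667 / 74 = 31.8198

31.820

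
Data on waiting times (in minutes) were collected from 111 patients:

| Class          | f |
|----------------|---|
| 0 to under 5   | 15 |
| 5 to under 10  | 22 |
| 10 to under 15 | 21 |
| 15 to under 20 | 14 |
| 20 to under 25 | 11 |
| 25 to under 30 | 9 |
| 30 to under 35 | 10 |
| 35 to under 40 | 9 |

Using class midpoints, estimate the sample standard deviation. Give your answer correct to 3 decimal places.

10.902

Midpoints: 2.5, 7.5, 12.5, 17.5, 22.5, 27.5, 32.5, 37.5
n = 111, Σfm = 1867.5, mean = 16.8243
Σfm² = 44493.75
Σf(m − x̄)² = Σfm² − (Σfm)²/n = 44493.75 − 1867.5²/111 = 13074.3243
Sample variance = 13074.3243 / 110 = 118.8575
Standard deviation = √118.8575 = 10.9022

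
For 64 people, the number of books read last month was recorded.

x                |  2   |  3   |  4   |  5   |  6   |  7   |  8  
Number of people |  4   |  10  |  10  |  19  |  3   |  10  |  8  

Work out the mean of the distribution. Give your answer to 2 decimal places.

5.08

Values: 2, 3, 4, 5, 6, 7, 8
Σfx = 4×2 + 10×3 + 10×4 + 19×5 + 3×6 + 10×7 + 8×8 = 325
n = Σf = 64
Mean = 325 / 64 = 5.0781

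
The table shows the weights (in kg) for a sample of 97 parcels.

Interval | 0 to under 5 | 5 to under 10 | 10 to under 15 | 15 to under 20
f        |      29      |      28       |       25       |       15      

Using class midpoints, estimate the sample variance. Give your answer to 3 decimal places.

27.873

Midpoints: 2.5, 7.5, 12.5, 17.5
n = 97, Σfm = 857.5, mean = 8.8402
Σfm² = 10256.25
Σf(m − x̄)² = Σfm² − (Σfm)²/n = 10256.25 − 857.5²/97 = 2675.7732
Sample variance = 2675.7732 / 96 = 27.8726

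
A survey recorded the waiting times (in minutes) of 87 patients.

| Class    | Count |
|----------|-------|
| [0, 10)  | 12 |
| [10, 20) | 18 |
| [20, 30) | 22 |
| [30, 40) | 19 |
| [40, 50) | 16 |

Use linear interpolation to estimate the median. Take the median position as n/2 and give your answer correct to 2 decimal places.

26.14

Cumulative frequencies: 12, 30, 52, 71, 87
n = 87; position = n/2 = 43.5.
This falls in the class [20, 30): L = 20, F = 30, f = 22, h = 10.
Median ≈ 20 + ((43.5 − 30) / 22) × 10 = 26.1364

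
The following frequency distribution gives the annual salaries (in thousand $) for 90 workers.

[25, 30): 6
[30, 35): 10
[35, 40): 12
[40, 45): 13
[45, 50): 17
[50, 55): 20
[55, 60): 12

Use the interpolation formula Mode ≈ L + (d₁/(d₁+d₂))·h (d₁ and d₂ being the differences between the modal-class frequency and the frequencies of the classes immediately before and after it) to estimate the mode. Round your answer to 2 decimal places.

51.36

Modal class: [50, 55) (highest frequency 20).
d₁ = 20 − 17 = 3, d₂ = 20 − 12 = 8
Mode ≈ 50 + (3/(3+8)) × 5 = 50 + 1.3636 = 51.3636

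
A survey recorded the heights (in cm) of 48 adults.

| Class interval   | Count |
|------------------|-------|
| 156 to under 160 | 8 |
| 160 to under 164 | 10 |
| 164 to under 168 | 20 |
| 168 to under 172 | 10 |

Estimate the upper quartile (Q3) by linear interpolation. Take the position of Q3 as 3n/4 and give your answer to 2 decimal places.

167.60

Cumulative frequencies: 8, 18, 38, 48
n = 48; position = 3n/4 = 36.
This falls in the class 164 to under 168: L = 164, F = 18, f = 20, h = 4.
Upper quartile ≈ 164 + ((36 − 18) / 20) × 4 = 167.6000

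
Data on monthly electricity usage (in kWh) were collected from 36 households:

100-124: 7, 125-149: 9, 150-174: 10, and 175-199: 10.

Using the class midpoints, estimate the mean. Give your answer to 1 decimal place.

Midpoints: 112, 137, 162, 187
Σfm = 7×112 + 9×137 + 10×162 + 10×187 = 5507
n = Σf = 36
Mean = 5507 / 36 = 152.9722

153.0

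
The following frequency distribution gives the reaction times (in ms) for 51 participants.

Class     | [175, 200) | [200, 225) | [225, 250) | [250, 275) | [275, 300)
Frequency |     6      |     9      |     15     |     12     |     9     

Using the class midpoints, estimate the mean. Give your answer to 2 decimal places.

Midpoints: 187.5, 212.5, 237.5, 262.5, 287.5
Σfm = 6×187.5 + 9×212.5 + 15×237.5 + 12×262.5 + 9×287.5 = 12337.5
n = Σf = 51
Mean = 12337.5 / 51 = 241.9118

241.91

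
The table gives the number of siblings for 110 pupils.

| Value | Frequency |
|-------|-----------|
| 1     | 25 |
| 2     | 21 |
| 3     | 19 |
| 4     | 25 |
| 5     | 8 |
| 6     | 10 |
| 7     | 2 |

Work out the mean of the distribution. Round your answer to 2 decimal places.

Values: 1, 2, 3, 4, 5, 6, 7
Σfx = 25×1 + 21×2 + 19×3 + 25×4 + 8×5 + 10×6 + 2×7 = 338
n = Σf = 110
Mean = 338 / 110 = 3.0727

3.07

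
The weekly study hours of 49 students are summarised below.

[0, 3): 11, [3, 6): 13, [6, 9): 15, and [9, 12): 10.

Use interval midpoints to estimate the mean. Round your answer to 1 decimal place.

6.0

Midpoints: 1.5, 4.5, 7.5, 10.5
Σfm = 11×1.5 + 13×4.5 + 15×7.5 + 10×10.5 = 292.5
n = Σf = 49
Mean = 292.5 / 49 = 5.9694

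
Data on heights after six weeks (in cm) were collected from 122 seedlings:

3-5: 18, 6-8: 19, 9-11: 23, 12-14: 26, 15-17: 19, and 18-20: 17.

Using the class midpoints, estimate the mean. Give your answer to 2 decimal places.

Midpoints: 4, 7, 10, 13, 16, 19
Σfm = 18×4 + 19×7 + 23×10 + 26×13 + 19×16 + 17×19 = 1400
n = Σf = 122
Mean = 1400 / 122 = 11.4754

11.48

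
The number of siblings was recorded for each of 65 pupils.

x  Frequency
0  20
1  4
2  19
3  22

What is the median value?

Cumulative frequencies: 20, 24, 43, 65
n = 65, so the median is the value in position (n+1)/2 = 33.
Position 33 falls at value 2.

2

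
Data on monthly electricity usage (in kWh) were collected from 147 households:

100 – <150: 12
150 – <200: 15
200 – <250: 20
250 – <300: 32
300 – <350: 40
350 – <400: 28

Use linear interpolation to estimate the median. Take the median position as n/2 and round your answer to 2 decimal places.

Cumulative frequencies: 12, 27, 47, 79, 119, 147
n = 147; position = n/2 = 73.5.
This falls in the class 250 – <300: L = 250, F = 47, f = 32, h = 50.
Median ≈ 250 + ((73.5 − 47) / 32) × 50 = 291.4062

291.41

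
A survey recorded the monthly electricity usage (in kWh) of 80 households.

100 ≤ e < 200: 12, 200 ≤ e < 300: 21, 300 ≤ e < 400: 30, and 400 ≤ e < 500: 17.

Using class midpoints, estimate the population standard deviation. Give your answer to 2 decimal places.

Midpoints: 150, 250, 350, 450
n = 80, Σfm = 25200, mean = 315.0000
Σfm² = 8700000
Σf(m − x̄)² = Σfm² − (Σfm)²/n = 8700000 − 25200²/80 = 762000.0000
Population variance = 762000.0000 / 80 = 9525.0000
Standard deviation = √9525.0000 = 97.5961

97.60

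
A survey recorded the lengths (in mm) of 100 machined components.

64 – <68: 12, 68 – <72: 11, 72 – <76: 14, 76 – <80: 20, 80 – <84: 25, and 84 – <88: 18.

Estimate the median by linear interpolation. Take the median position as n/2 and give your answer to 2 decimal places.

Cumulative frequencies: 12, 23, 37, 57, 82, 100
n = 100; position = n/2 = 50.
This falls in the class 76 – <80: L = 76, F = 37, f = 20, h = 4.
Median ≈ 76 + ((50 − 37) / 20) × 4 = 78.6000

78.60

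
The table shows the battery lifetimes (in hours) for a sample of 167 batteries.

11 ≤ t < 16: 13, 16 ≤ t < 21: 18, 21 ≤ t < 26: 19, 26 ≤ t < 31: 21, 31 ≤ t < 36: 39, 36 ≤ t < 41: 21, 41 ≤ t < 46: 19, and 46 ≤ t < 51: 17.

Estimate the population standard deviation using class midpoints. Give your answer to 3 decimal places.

Midpoints: 13.5, 18.5, 23.5, 28.5, 33.5, 38.5, 43.5, 48.5
n = 167, Σfm = 5319.5, mean = 31.8533
Σfm² = 186915.75
Σf(m − x̄)² = Σfm² − (Σfm)²/n = 186915.75 − 5319.5²/167 = 17472.1557
Population variance = 17472.1557 / 167 = 104.6237
Standard deviation = √104.6237 = 10.2286

10.229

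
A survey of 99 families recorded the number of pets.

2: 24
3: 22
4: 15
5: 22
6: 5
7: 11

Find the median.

Cumulative frequencies: 24, 46, 61, 83, 88, 99
n = 99, so the median is the value in position (n+1)/2 = 50.
Position 50 falls at value 4.

4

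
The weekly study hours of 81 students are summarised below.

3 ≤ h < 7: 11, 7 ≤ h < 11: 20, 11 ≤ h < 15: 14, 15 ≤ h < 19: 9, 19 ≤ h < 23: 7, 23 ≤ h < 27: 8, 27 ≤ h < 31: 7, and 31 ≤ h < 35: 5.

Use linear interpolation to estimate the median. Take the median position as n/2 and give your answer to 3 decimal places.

13.714

Cumulative frequencies: 11, 31, 45, 54, 61, 69, 76, 81
n = 81; position = n/2 = 40.5.
This falls in the class 11 ≤ h < 15: L = 11, F = 31, f = 14, h = 4.
Median ≈ 11 + ((40.5 − 31) / 14) × 4 = 13.7143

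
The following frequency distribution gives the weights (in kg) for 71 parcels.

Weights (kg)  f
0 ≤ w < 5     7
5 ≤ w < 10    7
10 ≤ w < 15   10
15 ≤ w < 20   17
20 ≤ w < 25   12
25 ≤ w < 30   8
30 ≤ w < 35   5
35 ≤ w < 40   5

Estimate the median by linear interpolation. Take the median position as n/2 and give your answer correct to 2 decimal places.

18.38

Cumulative frequencies: 7, 14, 24, 41, 53, 61, 66, 71
n = 71; position = n/2 = 35.5.
This falls in the class 15 ≤ w < 20: L = 15, F = 24, f = 17, h = 5.
Median ≈ 15 + ((35.5 − 24) / 17) × 5 = 18.3824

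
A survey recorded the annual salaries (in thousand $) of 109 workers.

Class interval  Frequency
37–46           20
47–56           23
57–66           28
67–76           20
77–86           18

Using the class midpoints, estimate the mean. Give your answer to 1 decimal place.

Midpoints: 41.5, 51.5, 61.5, 71.5, 81.5
Σfm = 20×41.5 + 23×51.5 + 28×61.5 + 20×71.5 + 18×81.5 = 6633.5
n = Σf = 109
Mean = 6633.5 / 109 = 60.8578

60.9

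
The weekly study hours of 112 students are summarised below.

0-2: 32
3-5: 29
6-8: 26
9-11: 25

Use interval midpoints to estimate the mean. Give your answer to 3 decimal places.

Midpoints: 1, 4, 7, 10
Σfm = 32×1 + 29×4 + 26×7 + 25×10 = 580
n = Σf = 112
Mean = 580 / 112 = 5.1786

5.179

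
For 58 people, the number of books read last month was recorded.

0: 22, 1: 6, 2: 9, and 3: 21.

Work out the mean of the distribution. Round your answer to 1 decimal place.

1.5

Values: 0, 1, 2, 3
Σfx = 22×0 + 6×1 + 9×2 + 21×3 = 87
n = Σf = 58
Mean = 87 / 58 = 1.5000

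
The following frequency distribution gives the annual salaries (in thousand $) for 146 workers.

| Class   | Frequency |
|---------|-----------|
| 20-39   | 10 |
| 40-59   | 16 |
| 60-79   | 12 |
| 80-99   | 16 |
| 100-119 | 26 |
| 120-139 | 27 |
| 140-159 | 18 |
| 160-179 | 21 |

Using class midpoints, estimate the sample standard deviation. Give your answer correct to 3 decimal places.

Midpoints: 29.5, 49.5, 69.5, 89.5, 109.5, 129.5, 149.5, 169.5
n = 146, Σfm = 15947, mean = 109.2260
Σfm² = 2004216.5
Σf(m − x̄)² = Σfm² − (Σfm)²/n = 2004216.5 − 15947²/146 = 262389.0411
Sample variance = 262389.0411 / 145 = 1809.5796
Standard deviation = √1809.5796 = 42.5392

42.539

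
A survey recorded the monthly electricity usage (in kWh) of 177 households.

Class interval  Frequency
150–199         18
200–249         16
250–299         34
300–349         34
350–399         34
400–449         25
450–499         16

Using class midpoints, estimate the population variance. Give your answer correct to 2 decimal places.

Midpoints: 174.5, 224.5, 274.5, 324.5, 374.5, 424.5, 474.5
n = 177, Σfm = 58036.5, mean = 327.8898
Σfm² = 20372544.25
Σf(m − x̄)² = Σfm² − (Σfm)²/n = 20372544.25 − 58036.5²/177 = 1342966.1017
Population variance = 1342966.1017 / 177 = 7587.3791

7587.38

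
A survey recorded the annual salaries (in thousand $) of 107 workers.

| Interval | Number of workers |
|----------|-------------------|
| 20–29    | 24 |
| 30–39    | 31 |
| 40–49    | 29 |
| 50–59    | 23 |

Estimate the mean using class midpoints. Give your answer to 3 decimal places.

Midpoints: 24.5, 34.5, 44.5, 54.5
Σfm = 24×24.5 + 31×34.5 + 29×44.5 + 23×54.5 = 4201.5
n = Σf = 107
Mean = 4201.5 / 107 = 39.2664

39.266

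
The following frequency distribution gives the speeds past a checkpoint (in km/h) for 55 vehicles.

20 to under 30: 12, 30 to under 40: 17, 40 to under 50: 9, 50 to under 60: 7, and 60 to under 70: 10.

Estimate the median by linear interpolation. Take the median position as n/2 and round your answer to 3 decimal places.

39.118

Cumulative frequencies: 12, 29, 38, 45, 55
n = 55; position = n/2 = 27.5.
This falls in the class 30 to under 40: L = 30, F = 12, f = 17, h = 10.
Median ≈ 30 + ((27.5 − 12) / 17) × 10 = 39.1176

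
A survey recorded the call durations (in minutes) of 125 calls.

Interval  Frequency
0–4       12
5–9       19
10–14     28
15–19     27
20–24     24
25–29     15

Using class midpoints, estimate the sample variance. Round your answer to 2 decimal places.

Midpoints: 2, 7, 12, 17, 22, 27
n = 125, Σfm = 1885, mean = 15.0800
Σfm² = 35365
Σf(m − x̄)² = Σfm² − (Σfm)²/n = 35365 − 1885²/125 = 6939.2000
Sample variance = 6939.2000 / 124 = 55.9613

55.96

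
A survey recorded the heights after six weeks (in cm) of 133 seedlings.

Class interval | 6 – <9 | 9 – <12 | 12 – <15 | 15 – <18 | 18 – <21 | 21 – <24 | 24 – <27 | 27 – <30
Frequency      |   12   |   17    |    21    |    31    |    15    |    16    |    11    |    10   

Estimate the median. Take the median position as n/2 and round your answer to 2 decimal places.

Cumulative frequencies: 12, 29, 50, 81, 96, 112, 123, 133
n = 133; position = n/2 = 66.5.
This falls in the class 15 – <18: L = 15, F = 50, f = 31, h = 3.
Median ≈ 15 + ((66.5 − 50) / 31) × 3 = 16.5968

16.60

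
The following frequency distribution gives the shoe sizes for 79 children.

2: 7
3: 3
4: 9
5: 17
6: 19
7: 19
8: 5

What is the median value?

6

Cumulative frequencies: 7, 10, 19, 36, 55, 74, 79
n = 79, so the median is the value in position (n+1)/2 = 40.
Position 40 falls at value 6.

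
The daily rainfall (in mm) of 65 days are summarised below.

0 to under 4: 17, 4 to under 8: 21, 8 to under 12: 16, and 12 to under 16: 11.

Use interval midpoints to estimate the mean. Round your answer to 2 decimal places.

7.29

Midpoints: 2, 6, 10, 14
Σfm = 17×2 + 21×6 + 16×10 + 11×14 = 474
n = Σf = 65
Mean = 474 / 65 = 7.2923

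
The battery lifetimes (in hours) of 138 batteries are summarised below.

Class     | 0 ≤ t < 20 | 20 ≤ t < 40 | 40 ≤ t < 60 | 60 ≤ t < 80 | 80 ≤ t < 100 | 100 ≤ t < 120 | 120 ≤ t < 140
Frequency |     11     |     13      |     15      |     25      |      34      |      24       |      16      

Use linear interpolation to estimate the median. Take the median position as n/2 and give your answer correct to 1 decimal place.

Cumulative frequencies: 11, 24, 39, 64, 98, 122, 138
n = 138; position = n/2 = 69.
This falls in the class 80 ≤ t < 100: L = 80, F = 64, f = 34, h = 20.
Median ≈ 80 + ((69 − 64) / 34) × 20 = 82.9412

82.9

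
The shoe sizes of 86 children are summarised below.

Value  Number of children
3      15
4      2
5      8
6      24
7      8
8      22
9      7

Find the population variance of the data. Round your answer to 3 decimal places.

3.570

Values: 3, 4, 5, 6, 7, 8, 9
n = 86, Σfx = 532, mean = 6.1860
Σfx² = 3598
Σf(x − x̄)² = Σfx² − (Σfx)²/n = 3598 − 532²/86 = 307.0233
Population variance = 307.0233 / 86 = 3.5700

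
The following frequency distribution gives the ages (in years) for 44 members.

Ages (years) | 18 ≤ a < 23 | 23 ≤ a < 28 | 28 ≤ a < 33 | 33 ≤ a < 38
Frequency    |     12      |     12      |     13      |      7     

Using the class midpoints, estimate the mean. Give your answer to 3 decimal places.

Midpoints: 20.5, 25.5, 30.5, 35.5
Σfm = 12×20.5 + 12×25.5 + 13×30.5 + 7×35.5 = 1197
n = Σf = 44
Mean = 1197 / 44 = 27.2045

27.205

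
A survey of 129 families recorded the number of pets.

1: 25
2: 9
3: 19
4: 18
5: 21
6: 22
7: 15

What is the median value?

4

Cumulative frequencies: 25, 34, 53, 71, 92, 114, 129
n = 129, so the median is the value in position (n+1)/2 = 65.
Position 65 falls at value 4.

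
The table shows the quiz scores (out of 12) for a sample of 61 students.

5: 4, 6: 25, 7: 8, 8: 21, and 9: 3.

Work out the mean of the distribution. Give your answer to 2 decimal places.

Values: 5, 6, 7, 8, 9
Σfx = 4×5 + 25×6 + 8×7 + 21×8 + 3×9 = 421
n = Σf = 61
Mean = 421 / 61 = 6.9016

6.90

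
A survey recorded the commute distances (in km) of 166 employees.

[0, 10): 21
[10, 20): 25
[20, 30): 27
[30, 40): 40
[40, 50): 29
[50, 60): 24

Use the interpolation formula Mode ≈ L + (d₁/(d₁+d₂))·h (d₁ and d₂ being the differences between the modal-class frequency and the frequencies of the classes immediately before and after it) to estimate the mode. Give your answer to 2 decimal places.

Modal class: [30, 40) (highest frequency 40).
d₁ = 40 − 27 = 13, d₂ = 40 − 29 = 11
Mode ≈ 30 + (13/(13+11)) × 10 = 30 + 5.4167 = 35.4167

35.42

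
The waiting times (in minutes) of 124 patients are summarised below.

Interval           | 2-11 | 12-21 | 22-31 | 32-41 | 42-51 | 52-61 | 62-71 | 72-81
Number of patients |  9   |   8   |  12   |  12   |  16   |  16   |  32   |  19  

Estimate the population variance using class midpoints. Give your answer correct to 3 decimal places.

465.680

Midpoints: 6.5, 16.5, 26.5, 36.5, 46.5, 56.5, 66.5, 76.5
n = 124, Σfm = 6176, mean = 49.8065
Σfm² = 365349
Σf(m − x̄)² = Σfm² − (Σfm)²/n = 365349 − 6176²/124 = 57744.3548
Population variance = 57744.3548 / 124 = 465.6803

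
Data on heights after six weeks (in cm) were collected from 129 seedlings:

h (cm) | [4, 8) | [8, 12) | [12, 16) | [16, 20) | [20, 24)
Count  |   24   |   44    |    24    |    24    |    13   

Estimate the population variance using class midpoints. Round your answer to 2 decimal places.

25.09

Midpoints: 6, 10, 14, 18, 22
n = 129, Σfm = 1638, mean = 12.6977
Σfm² = 24036
Σf(m − x̄)² = Σfm² − (Σfm)²/n = 24036 − 1638²/129 = 3237.2093
Population variance = 3237.2093 / 129 = 25.0946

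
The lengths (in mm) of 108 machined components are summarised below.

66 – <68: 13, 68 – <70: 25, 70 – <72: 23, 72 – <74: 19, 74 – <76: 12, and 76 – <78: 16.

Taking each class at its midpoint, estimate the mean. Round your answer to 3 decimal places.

Midpoints: 67, 69, 71, 73, 75, 77
Σfm = 13×67 + 25×69 + 23×71 + 19×73 + 12×75 + 16×77 = 7748
n = Σf = 108
Mean = 7748 / 108 = 71.7407

71.741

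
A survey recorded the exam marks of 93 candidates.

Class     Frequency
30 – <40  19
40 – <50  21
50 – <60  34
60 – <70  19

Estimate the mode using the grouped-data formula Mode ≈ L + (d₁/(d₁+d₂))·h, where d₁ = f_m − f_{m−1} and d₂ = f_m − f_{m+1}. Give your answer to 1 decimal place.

54.6

Modal class: 50 – <60 (highest frequency 34).
d₁ = 34 − 21 = 13, d₂ = 34 − 19 = 15
Mode ≈ 50 + (13/(13+15)) × 10 = 50 + 4.6429 = 54.6429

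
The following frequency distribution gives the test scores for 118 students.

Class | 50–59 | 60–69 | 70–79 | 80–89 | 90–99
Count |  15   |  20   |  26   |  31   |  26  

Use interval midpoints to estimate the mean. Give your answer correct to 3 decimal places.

77.297

Midpoints: 54.5, 64.5, 74.5, 84.5, 94.5
Σfm = 15×54.5 + 20×64.5 + 26×74.5 + 31×84.5 + 26×94.5 = 9121
n = Σf = 118
Mean = 9121 / 118 = 77.2966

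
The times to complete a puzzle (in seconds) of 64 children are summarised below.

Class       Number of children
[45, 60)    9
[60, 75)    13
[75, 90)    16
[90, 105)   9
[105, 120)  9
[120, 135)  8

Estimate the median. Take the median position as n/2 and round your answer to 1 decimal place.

Cumulative frequencies: 9, 22, 38, 47, 56, 64
n = 64; position = n/2 = 32.
This falls in the class [75, 90): L = 75, F = 22, f = 16, h = 15.
Median ≈ 75 + ((32 − 22) / 16) × 15 = 84.3750

84.4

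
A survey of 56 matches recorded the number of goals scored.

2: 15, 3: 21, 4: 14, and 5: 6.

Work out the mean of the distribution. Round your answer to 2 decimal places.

3.20

Values: 2, 3, 4, 5
Σfx = 15×2 + 21×3 + 14×4 + 6×5 = 179
n = Σf = 56
Mean = 179 / 56 = 3.1964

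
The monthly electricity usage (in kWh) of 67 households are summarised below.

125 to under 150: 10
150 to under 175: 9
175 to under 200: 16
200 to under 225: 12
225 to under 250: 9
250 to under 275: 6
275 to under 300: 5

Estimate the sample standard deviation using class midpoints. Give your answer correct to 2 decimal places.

Midpoints: 137.5, 162.5, 187.5, 212.5, 237.5, 262.5, 287.5
n = 67, Σfm = 13537.5, mean = 202.0522
Σfm² = 2865468.75
Σf(m − x̄)² = Σfm² − (Σfm)²/n = 2865468.75 − 13537.5²/67 = 130186.5672
Sample variance = 130186.5672 / 66 = 1972.5237
Standard deviation = √1972.5237 = 44.4131

44.41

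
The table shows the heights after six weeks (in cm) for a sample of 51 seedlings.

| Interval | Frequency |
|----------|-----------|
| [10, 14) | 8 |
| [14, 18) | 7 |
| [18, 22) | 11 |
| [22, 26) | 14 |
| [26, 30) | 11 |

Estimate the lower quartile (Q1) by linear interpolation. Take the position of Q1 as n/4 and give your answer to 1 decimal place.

16.7

Cumulative frequencies: 8, 15, 26, 40, 51
n = 51; position = n/4 = 12.75.
This falls in the class [14, 18): L = 14, F = 8, f = 7, h = 4.
Lower quartile ≈ 14 + ((12.75 − 8) / 7) × 4 = 16.7143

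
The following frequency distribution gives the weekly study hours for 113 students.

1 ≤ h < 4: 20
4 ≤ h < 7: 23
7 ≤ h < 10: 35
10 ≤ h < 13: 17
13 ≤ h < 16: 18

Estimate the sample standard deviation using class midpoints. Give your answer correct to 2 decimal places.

Midpoints: 2.5, 5.5, 8.5, 11.5, 14.5
n = 113, Σfm = 930.5, mean = 8.2345
Σfm² = 9382.25
Σf(m − x̄)² = Σfm² − (Σfm)²/n = 9382.25 − 930.5²/113 = 1720.0354
Sample variance = 1720.0354 / 112 = 15.3575
Standard deviation = √15.3575 = 3.9189

3.92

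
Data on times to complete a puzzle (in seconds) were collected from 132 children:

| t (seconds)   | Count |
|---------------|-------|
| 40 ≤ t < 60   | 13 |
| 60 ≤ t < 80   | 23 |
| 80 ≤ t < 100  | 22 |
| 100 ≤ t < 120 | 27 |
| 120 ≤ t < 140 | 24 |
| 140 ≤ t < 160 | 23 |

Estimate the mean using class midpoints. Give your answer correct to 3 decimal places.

Midpoints: 50, 70, 90, 110, 130, 150
Σfm = 13×50 + 23×70 + 22×90 + 27×110 + 24×130 + 23×150 = 13780
n = Σf = 132
Mean = 13780 / 132 = 104.3939

104.394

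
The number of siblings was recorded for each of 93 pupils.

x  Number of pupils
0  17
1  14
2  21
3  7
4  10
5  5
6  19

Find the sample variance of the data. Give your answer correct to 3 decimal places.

4.623

Values: 0, 1, 2, 3, 4, 5, 6
n = 93, Σfx = 256, mean = 2.7527
Σfx² = 1130
Σf(x − x̄)² = Σfx² − (Σfx)²/n = 1130 − 256²/93 = 425.3118
Sample variance = 425.3118 / 92 = 4.6230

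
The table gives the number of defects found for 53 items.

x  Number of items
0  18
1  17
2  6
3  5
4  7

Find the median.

1

Cumulative frequencies: 18, 35, 41, 46, 53
n = 53, so the median is the value in position (n+1)/2 = 27.
Position 27 falls at value 1.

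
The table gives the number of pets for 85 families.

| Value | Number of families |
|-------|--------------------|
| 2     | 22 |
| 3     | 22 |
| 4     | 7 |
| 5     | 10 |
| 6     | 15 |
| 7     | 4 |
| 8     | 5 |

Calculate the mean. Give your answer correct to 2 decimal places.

Values: 2, 3, 4, 5, 6, 7, 8
Σfx = 22×2 + 22×3 + 7×4 + 10×5 + 15×6 + 4×7 + 5×8 = 346
n = Σf = 85
Mean = 346 / 85 = 4.0706

4.07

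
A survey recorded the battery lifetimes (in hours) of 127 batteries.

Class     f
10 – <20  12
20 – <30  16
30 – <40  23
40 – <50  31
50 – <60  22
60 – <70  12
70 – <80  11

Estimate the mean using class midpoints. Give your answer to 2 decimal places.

Midpoints: 15, 25, 35, 45, 55, 65, 75
Σfm = 12×15 + 16×25 + 23×35 + 31×45 + 22×55 + 12×65 + 11×75 = 5595
n = Σf = 127
Mean = 5595 / 127 = 44.0551

44.06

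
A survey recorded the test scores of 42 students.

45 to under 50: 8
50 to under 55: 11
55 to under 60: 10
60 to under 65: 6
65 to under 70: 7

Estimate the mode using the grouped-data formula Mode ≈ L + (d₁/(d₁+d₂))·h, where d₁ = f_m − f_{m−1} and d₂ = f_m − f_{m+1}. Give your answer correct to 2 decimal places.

Modal class: 50 to under 55 (highest frequency 11).
d₁ = 11 − 8 = 3, d₂ = 11 − 10 = 1
Mode ≈ 50 + (3/(3+1)) × 5 = 50 + 3.7500 = 53.7500

53.75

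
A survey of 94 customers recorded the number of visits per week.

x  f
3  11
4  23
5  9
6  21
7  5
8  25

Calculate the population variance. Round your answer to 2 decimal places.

Values: 3, 4, 5, 6, 7, 8
n = 94, Σfx = 531, mean = 5.6489
Σfx² = 3293
Σf(x − x̄)² = Σfx² − (Σfx)²/n = 3293 − 531²/94 = 293.4149
Population variance = 293.4149 / 94 = 3.1214

3.12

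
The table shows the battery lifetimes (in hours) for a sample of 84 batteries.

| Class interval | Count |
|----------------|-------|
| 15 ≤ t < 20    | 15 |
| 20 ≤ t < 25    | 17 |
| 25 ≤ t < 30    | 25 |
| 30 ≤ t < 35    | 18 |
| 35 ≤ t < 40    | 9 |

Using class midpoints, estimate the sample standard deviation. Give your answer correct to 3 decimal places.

Midpoints: 17.5, 22.5, 27.5, 32.5, 37.5
n = 84, Σfm = 2255, mean = 26.8452
Σfm² = 63775
Σf(m − x̄)² = Σfm² − (Σfm)²/n = 63775 − 2255²/84 = 3238.9881
Sample variance = 3238.9881 / 83 = 39.0240
Standard deviation = √39.0240 = 6.2469

6.247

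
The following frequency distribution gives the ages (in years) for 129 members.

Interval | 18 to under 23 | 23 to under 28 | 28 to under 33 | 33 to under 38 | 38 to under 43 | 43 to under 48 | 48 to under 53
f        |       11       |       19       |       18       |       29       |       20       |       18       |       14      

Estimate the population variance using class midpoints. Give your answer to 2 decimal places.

79.53

Midpoints: 20.5, 25.5, 30.5, 35.5, 40.5, 45.5, 50.5
n = 129, Σfm = 4624.5, mean = 35.8488
Σfm² = 176042.25
Σf(m − x̄)² = Σfm² − (Σfm)²/n = 176042.25 − 4624.5²/129 = 10259.3023
Population variance = 10259.3023 / 129 = 79.5295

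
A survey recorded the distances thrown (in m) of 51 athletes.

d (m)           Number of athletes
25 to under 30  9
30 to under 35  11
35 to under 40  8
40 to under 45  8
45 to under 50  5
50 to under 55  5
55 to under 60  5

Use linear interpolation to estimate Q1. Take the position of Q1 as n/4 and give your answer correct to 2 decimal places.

Cumulative frequencies: 9, 20, 28, 36, 41, 46, 51
n = 51; position = n/4 = 12.75.
This falls in the class 30 to under 35: L = 30, F = 9, f = 11, h = 5.
Lower quartile ≈ 30 + ((12.75 − 9) / 11) × 5 = 31.7045

31.70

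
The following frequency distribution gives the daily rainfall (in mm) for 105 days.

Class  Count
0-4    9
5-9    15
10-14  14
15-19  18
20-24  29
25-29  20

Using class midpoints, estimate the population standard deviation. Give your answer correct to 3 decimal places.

7.928

Midpoints: 2, 7, 12, 17, 22, 27
n = 105, Σfm = 1775, mean = 16.9048
Σfm² = 36605
Σf(m − x̄)² = Σfm² − (Σfm)²/n = 36605 − 1775²/105 = 6599.0476
Population variance = 6599.0476 / 105 = 62.8481
Standard deviation = √62.8481 = 7.9277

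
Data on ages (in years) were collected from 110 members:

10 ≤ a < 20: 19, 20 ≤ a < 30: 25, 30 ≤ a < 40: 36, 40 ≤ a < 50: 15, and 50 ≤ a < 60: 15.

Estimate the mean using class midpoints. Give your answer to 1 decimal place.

33.4

Midpoints: 15, 25, 35, 45, 55
Σfm = 19×15 + 25×25 + 36×35 + 15×45 + 15×55 = 3670
n = Σf = 110
Mean = 3670 / 110 = 33.3636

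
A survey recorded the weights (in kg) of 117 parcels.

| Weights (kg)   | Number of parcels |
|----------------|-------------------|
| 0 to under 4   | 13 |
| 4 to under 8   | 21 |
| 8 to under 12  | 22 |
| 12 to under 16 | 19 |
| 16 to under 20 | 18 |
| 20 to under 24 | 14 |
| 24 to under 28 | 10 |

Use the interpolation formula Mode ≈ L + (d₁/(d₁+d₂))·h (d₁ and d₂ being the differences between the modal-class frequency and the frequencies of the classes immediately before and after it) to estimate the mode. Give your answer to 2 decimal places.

Modal class: 8 to under 12 (highest frequency 22).
d₁ = 22 − 21 = 1, d₂ = 22 − 19 = 3
Mode ≈ 8 + (1/(1+3)) × 4 = 8 + 1.0000 = 9.0000

9.00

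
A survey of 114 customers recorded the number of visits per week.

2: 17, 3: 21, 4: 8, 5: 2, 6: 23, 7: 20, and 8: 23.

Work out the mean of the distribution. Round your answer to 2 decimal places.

5.27

Values: 2, 3, 4, 5, 6, 7, 8
Σfx = 17×2 + 21×3 + 8×4 + 2×5 + 23×6 + 20×7 + 23×8 = 601
n = Σf = 114
Mean = 601 / 114 = 5.2719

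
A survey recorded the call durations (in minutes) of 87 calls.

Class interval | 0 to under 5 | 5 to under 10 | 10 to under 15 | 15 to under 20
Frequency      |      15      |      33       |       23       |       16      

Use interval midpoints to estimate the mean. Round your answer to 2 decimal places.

Midpoints: 2.5, 7.5, 12.5, 17.5
Σfm = 15×2.5 + 33×7.5 + 23×12.5 + 16×17.5 = 852.5
n = Σf = 87
Mean = 852.5 / 87 = 9.7989

9.80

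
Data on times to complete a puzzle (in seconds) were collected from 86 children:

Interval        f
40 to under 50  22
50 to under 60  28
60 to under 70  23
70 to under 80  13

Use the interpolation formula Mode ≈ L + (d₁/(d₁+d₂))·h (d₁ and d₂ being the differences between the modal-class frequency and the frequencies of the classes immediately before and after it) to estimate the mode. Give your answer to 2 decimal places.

Modal class: 50 to under 60 (highest frequency 28).
d₁ = 28 − 22 = 6, d₂ = 28 − 23 = 5
Mode ≈ 50 + (6/(6+5)) × 10 = 50 + 5.4545 = 55.4545

55.45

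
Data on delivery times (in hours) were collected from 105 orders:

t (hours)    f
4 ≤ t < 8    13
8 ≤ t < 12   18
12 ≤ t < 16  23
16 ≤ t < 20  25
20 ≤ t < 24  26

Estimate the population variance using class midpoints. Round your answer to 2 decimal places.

28.74

Midpoints: 6, 10, 14, 18, 22
n = 105, Σfm = 1602, mean = 15.2571
Σfm² = 27460
Σf(m − x̄)² = Σfm² − (Σfm)²/n = 27460 − 1602²/105 = 3018.0571
Population variance = 3018.0571 / 105 = 28.7434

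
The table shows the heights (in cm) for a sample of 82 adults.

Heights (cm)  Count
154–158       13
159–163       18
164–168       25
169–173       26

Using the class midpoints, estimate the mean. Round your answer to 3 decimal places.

Midpoints: 156, 161, 166, 171
Σfm = 13×156 + 18×161 + 25×166 + 26×171 = 13522
n = Σf = 82
Mean = 13522 / 82 = 164.9024

164.902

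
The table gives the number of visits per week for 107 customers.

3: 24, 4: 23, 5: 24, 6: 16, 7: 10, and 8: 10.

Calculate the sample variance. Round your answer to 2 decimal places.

2.50

Values: 3, 4, 5, 6, 7, 8
n = 107, Σfx = 530, mean = 4.9533
Σfx² = 2890
Σf(x − x̄)² = Σfx² − (Σfx)²/n = 2890 − 530²/107 = 264.7664
Sample variance = 264.7664 / 106 = 2.4978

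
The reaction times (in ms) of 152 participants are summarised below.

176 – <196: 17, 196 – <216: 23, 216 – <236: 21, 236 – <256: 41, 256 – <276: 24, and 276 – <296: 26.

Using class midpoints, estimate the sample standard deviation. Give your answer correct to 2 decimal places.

31.83

Midpoints: 186, 206, 226, 246, 266, 286
n = 152, Σfm = 36552, mean = 240.4737
Σfm² = 8942752
Σf(m − x̄)² = Σfm² − (Σfm)²/n = 8942752 − 36552²/152 = 152957.8947
Sample variance = 152957.8947 / 151 = 1012.9662
Standard deviation = √1012.9662 = 31.8271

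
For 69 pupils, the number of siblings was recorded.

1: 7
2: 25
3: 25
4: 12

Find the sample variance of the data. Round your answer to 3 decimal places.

0.801

Values: 1, 2, 3, 4
n = 69, Σfx = 180, mean = 2.6087
Σfx² = 524
Σf(x − x̄)² = Σfx² − (Σfx)²/n = 524 − 180²/69 = 54.4348
Sample variance = 54.4348 / 68 = 0.8005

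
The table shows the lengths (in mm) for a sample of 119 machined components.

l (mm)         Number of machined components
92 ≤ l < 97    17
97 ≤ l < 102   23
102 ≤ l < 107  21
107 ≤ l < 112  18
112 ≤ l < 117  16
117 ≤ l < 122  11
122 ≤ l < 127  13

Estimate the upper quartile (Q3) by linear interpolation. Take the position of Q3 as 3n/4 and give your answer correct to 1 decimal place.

115.2

Cumulative frequencies: 17, 40, 61, 79, 95, 106, 119
n = 119; position = 3n/4 = 89.25.
This falls in the class 112 ≤ l < 117: L = 112, F = 79, f = 16, h = 5.
Upper quartile ≈ 112 + ((89.25 − 79) / 16) × 5 = 115.2031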